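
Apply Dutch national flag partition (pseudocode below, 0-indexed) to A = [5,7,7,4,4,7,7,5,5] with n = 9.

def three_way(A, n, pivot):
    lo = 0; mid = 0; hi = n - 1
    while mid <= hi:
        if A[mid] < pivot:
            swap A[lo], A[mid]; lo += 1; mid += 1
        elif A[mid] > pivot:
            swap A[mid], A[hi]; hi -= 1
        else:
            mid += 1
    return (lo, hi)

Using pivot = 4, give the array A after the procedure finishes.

lo=0 mid=0 hi=8
5>4: swap(0,8), hi=7 ⇒ [5,7,7,4,4,7,7,5,5]
5>4: swap(0,7), hi=6 ⇒ [5,7,7,4,4,7,7,5,5]
5>4: swap(0,6), hi=5 ⇒ [7,7,7,4,4,7,5,5,5]
7>4: swap(0,5), hi=4 ⇒ [7,7,7,4,4,7,5,5,5]
7>4: swap(0,4), hi=3 ⇒ [4,7,7,4,7,7,5,5,5]
4=4: mid=1
7>4: swap(1,3), hi=2 ⇒ [4,4,7,7,7,7,5,5,5]
4=4: mid=2
7>4: swap(2,2), hi=1 ⇒ [4,4,7,7,7,7,5,5,5]
done. lo=0 hi=1; A=[4,4,7,7,7,7,5,5,5]

[4,4,7,7,7,7,5,5,5]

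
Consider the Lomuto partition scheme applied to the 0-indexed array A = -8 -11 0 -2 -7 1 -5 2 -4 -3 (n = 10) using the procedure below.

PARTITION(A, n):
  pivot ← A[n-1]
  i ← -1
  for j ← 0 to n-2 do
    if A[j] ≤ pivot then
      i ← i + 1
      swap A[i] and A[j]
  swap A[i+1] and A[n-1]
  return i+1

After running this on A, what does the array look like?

-8 -11 -7 -5 -4 -3 -2 2 0 1

pivot=-3, i=-1
j=0: -8≤-3, i=0, swap(0,0) ⇒ -8 -11 0 -2 -7 1 -5 2 -4 -3
j=1: -11≤-3, i=1, swap(1,1) ⇒ -8 -11 0 -2 -7 1 -5 2 -4 -3
j=2: 0>-3, skip
j=3: -2>-3, skip
j=4: -7≤-3, i=2, swap(2,4) ⇒ -8 -11 -7 -2 0 1 -5 2 -4 -3
j=5: 1>-3, skip
j=6: -5≤-3, i=3, swap(3,6) ⇒ -8 -11 -7 -5 0 1 -2 2 -4 -3
j=7: 2>-3, skip
j=8: -4≤-3, i=4, swap(4,8) ⇒ -8 -11 -7 -5 -4 1 -2 2 0 -3
swap(5,9) ⇒ -8 -11 -7 -5 -4 -3 -2 2 0 1; return 5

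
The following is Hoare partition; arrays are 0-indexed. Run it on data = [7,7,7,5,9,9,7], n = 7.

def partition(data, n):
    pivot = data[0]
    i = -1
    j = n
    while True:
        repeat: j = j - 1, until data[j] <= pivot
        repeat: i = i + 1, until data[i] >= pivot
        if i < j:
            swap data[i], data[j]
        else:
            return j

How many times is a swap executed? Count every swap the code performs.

pivot = data[0] = 7; i = -1, j = 7
j→6 (data[6]=7≤7), i→0 (data[0]=7≥7); i<j, swap → [7,7,7,5,9,9,7]
j→3 (data[3]=5≤7), i→1 (data[1]=7≥7); i<j, swap → [7,5,7,7,9,9,7]
j→2, i→2; i≥j, return j=2. data = [7,5,7,7,9,9,7]

2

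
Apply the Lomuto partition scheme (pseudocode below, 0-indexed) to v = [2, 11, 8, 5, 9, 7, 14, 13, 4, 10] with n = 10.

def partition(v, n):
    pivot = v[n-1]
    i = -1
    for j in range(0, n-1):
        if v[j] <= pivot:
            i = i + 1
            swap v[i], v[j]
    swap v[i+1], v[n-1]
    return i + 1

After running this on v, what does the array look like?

pivot=10, i=-1
j=0: 2≤10, i=0, swap(0,0) ⇒ [2, 11, 8, 5, 9, 7, 14, 13, 4, 10]
j=1: 11>10, skip
j=2: 8≤10, i=1, swap(1,2) ⇒ [2, 8, 11, 5, 9, 7, 14, 13, 4, 10]
j=3: 5≤10, i=2, swap(2,3) ⇒ [2, 8, 5, 11, 9, 7, 14, 13, 4, 10]
j=4: 9≤10, i=3, swap(3,4) ⇒ [2, 8, 5, 9, 11, 7, 14, 13, 4, 10]
j=5: 7≤10, i=4, swap(4,5) ⇒ [2, 8, 5, 9, 7, 11, 14, 13, 4, 10]
j=6: 14>10, skip
j=7: 13>10, skip
j=8: 4≤10, i=5, swap(5,8) ⇒ [2, 8, 5, 9, 7, 4, 14, 13, 11, 10]
swap(6,9) ⇒ [2, 8, 5, 9, 7, 4, 10, 13, 11, 14]; return 6

[2, 8, 5, 9, 7, 4, 10, 13, 11, 14]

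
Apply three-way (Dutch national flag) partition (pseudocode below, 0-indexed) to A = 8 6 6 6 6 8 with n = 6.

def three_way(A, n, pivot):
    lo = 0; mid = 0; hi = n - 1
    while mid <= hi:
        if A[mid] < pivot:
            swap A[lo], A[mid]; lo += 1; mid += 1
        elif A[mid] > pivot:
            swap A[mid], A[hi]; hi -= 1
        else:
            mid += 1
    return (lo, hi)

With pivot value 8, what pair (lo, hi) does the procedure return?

lo=0 mid=0 hi=5
8=8: mid=1
6<8: swap(0,1), lo=1 mid=2 ⇒ 6 8 6 6 6 8
6<8: swap(1,2), lo=2 mid=3 ⇒ 6 6 8 6 6 8
6<8: swap(2,3), lo=3 mid=4 ⇒ 6 6 6 8 6 8
6<8: swap(3,4), lo=4 mid=5 ⇒ 6 6 6 6 8 8
8=8: mid=6
done. lo=4 hi=5; A=6 6 6 6 8 8

(4, 5)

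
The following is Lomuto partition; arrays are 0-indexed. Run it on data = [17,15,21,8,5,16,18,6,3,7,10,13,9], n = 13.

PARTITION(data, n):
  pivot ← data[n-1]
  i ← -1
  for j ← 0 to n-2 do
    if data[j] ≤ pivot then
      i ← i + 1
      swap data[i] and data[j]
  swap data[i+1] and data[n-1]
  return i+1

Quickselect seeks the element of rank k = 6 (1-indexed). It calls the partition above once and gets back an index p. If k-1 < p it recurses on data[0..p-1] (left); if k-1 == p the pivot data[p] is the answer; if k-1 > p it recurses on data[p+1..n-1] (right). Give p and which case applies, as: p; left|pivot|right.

5; pivot

pivot = data[12] = 9; i = -1
j=0: data[0]=17 > 9 → no swap
j=1: data[1]=15 > 9 → no swap
j=2: data[2]=21 > 9 → no swap
j=3: data[3]=8 ≤ 9 → i=0, swap data[0],data[3] → [8,15,21,17,5,16,18,6,3,7,10,13,9]
j=4: data[4]=5 ≤ 9 → i=1, swap data[1],data[4] → [8,5,21,17,15,16,18,6,3,7,10,13,9]
j=5: data[5]=16 > 9 → no swap
j=6: data[6]=18 > 9 → no swap
j=7: data[7]=6 ≤ 9 → i=2, swap data[2],data[7] → [8,5,6,17,15,16,18,21,3,7,10,13,9]
j=8: data[8]=3 ≤ 9 → i=3, swap data[3],data[8] → [8,5,6,3,15,16,18,21,17,7,10,13,9]
j=9: data[9]=7 ≤ 9 → i=4, swap data[4],data[9] → [8,5,6,3,7,16,18,21,17,15,10,13,9]
j=10: data[10]=10 > 9 → no swap
j=11: data[11]=13 > 9 → no swap
final swap data[5],data[12] → [8,5,6,3,7,9,18,21,17,15,10,13,16]; return 5
p = 5; k-1 = 5 == 5 ⇒ pivot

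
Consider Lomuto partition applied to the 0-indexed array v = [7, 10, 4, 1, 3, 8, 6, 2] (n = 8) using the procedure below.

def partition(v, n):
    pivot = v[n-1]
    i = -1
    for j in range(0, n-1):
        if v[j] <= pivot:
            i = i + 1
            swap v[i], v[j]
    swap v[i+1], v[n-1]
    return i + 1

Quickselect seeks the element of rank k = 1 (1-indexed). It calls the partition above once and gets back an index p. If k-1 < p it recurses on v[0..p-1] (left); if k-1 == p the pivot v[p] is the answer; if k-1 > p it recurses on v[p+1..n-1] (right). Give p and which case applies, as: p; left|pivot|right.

pivot=2, i=-1
j=0: 7>2, skip
j=1: 10>2, skip
j=2: 4>2, skip
j=3: 1≤2, i=0, swap(0,3) ⇒ [1, 10, 4, 7, 3, 8, 6, 2]
j=4: 3>2, skip
j=5: 8>2, skip
j=6: 6>2, skip
swap(1,7) ⇒ [1, 2, 4, 7, 3, 8, 6, 10]; return 1
p = 1; k-1 = 0 < 1 ⇒ left

1; left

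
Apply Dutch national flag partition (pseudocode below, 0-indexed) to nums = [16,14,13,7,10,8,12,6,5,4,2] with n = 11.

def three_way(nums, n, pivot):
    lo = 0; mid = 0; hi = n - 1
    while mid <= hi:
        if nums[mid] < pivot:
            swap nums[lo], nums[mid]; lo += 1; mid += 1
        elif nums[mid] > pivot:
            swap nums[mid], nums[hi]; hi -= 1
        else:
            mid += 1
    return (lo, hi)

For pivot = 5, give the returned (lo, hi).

(2, 2)

lo=0 mid=0 hi=10
16>5: swap(0,10), hi=9 ⇒ [2,14,13,7,10,8,12,6,5,4,16]
2<5: swap(0,0), lo=1 mid=1 ⇒ [2,14,13,7,10,8,12,6,5,4,16]
14>5: swap(1,9), hi=8 ⇒ [2,4,13,7,10,8,12,6,5,14,16]
4<5: swap(1,1), lo=2 mid=2 ⇒ [2,4,13,7,10,8,12,6,5,14,16]
13>5: swap(2,8), hi=7 ⇒ [2,4,5,7,10,8,12,6,13,14,16]
5=5: mid=3
7>5: swap(3,7), hi=6 ⇒ [2,4,5,6,10,8,12,7,13,14,16]
6>5: swap(3,6), hi=5 ⇒ [2,4,5,12,10,8,6,7,13,14,16]
12>5: swap(3,5), hi=4 ⇒ [2,4,5,8,10,12,6,7,13,14,16]
8>5: swap(3,4), hi=3 ⇒ [2,4,5,10,8,12,6,7,13,14,16]
10>5: swap(3,3), hi=2 ⇒ [2,4,5,10,8,12,6,7,13,14,16]
done. lo=2 hi=2; nums=[2,4,5,10,8,12,6,7,13,14,16]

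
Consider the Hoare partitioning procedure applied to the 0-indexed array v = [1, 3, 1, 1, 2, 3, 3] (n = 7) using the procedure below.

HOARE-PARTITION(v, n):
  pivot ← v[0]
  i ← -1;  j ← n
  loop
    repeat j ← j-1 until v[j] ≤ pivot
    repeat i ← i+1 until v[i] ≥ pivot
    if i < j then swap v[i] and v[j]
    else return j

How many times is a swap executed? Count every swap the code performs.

2

pivot = v[0] = 1; i = -1, j = 7
j→3 (v[3]=1≤1), i→0 (v[0]=1≥1); i<j, swap → [1, 3, 1, 1, 2, 3, 3]
j→2 (v[2]=1≤1), i→1 (v[1]=3≥1); i<j, swap → [1, 1, 3, 1, 2, 3, 3]
j→1, i→2; i≥j, return j=1. v = [1, 1, 3, 1, 2, 3, 3]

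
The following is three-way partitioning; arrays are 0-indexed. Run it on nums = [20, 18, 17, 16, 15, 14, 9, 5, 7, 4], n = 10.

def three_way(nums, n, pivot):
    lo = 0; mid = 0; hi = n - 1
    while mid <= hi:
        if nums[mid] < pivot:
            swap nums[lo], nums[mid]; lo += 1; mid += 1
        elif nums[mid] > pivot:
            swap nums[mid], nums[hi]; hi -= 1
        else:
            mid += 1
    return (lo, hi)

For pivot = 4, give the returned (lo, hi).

(0, 0)

pivot = 4; lo=0, mid=0, hi=9
nums[mid]=20>4: swap nums[0],nums[9]; hi=8 → [4, 18, 17, 16, 15, 14, 9, 5, 7, 20]
nums[mid]=4=4: mid=1
nums[mid]=18>4: swap nums[1],nums[8]; hi=7 → [4, 7, 17, 16, 15, 14, 9, 5, 18, 20]
nums[mid]=7>4: swap nums[1],nums[7]; hi=6 → [4, 5, 17, 16, 15, 14, 9, 7, 18, 20]
nums[mid]=5>4: swap nums[1],nums[6]; hi=5 → [4, 9, 17, 16, 15, 14, 5, 7, 18, 20]
nums[mid]=9>4: swap nums[1],nums[5]; hi=4 → [4, 14, 17, 16, 15, 9, 5, 7, 18, 20]
nums[mid]=14>4: swap nums[1],nums[4]; hi=3 → [4, 15, 17, 16, 14, 9, 5, 7, 18, 20]
nums[mid]=15>4: swap nums[1],nums[3]; hi=2 → [4, 16, 17, 15, 14, 9, 5, 7, 18, 20]
nums[mid]=16>4: swap nums[1],nums[2]; hi=1 → [4, 17, 16, 15, 14, 9, 5, 7, 18, 20]
nums[mid]=17>4: swap nums[1],nums[1]; hi=0 → [4, 17, 16, 15, 14, 9, 5, 7, 18, 20]
end: lo=0, hi=0; nums = [4, 17, 16, 15, 14, 9, 5, 7, 18, 20]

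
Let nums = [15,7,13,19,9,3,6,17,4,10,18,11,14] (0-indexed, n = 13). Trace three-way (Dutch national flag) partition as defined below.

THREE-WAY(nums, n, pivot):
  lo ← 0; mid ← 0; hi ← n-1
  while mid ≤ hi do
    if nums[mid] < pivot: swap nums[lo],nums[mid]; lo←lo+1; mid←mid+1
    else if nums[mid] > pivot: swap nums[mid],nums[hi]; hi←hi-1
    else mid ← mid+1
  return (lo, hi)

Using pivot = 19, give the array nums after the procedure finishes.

[15,7,13,9,3,6,17,4,10,18,11,14,19]

pivot = 19; lo=0, mid=0, hi=12
nums[mid]=15<19: swap nums[0],nums[0]; lo=1,mid=1 → [15,7,13,19,9,3,6,17,4,10,18,11,14]
nums[mid]=7<19: swap nums[1],nums[1]; lo=2,mid=2 → [15,7,13,19,9,3,6,17,4,10,18,11,14]
nums[mid]=13<19: swap nums[2],nums[2]; lo=3,mid=3 → [15,7,13,19,9,3,6,17,4,10,18,11,14]
nums[mid]=19=19: mid=4
nums[mid]=9<19: swap nums[3],nums[4]; lo=4,mid=5 → [15,7,13,9,19,3,6,17,4,10,18,11,14]
nums[mid]=3<19: swap nums[4],nums[5]; lo=5,mid=6 → [15,7,13,9,3,19,6,17,4,10,18,11,14]
nums[mid]=6<19: swap nums[5],nums[6]; lo=6,mid=7 → [15,7,13,9,3,6,19,17,4,10,18,11,14]
nums[mid]=17<19: swap nums[6],nums[7]; lo=7,mid=8 → [15,7,13,9,3,6,17,19,4,10,18,11,14]
nums[mid]=4<19: swap nums[7],nums[8]; lo=8,mid=9 → [15,7,13,9,3,6,17,4,19,10,18,11,14]
nums[mid]=10<19: swap nums[8],nums[9]; lo=9,mid=10 → [15,7,13,9,3,6,17,4,10,19,18,11,14]
nums[mid]=18<19: swap nums[9],nums[10]; lo=10,mid=11 → [15,7,13,9,3,6,17,4,10,18,19,11,14]
nums[mid]=11<19: swap nums[10],nums[11]; lo=11,mid=12 → [15,7,13,9,3,6,17,4,10,18,11,19,14]
nums[mid]=14<19: swap nums[11],nums[12]; lo=12,mid=13 → [15,7,13,9,3,6,17,4,10,18,11,14,19]
end: lo=12, hi=12; nums = [15,7,13,9,3,6,17,4,10,18,11,14,19]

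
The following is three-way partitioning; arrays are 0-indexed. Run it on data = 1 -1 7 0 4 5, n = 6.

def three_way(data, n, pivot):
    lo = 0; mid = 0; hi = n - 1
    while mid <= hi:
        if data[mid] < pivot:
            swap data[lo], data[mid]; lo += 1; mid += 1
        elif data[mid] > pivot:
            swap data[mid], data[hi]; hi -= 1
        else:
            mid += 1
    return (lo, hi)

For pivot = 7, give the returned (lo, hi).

lo=0 mid=0 hi=5
1<7: swap(0,0), lo=1 mid=1 ⇒ 1 -1 7 0 4 5
-1<7: swap(1,1), lo=2 mid=2 ⇒ 1 -1 7 0 4 5
7=7: mid=3
0<7: swap(2,3), lo=3 mid=4 ⇒ 1 -1 0 7 4 5
4<7: swap(3,4), lo=4 mid=5 ⇒ 1 -1 0 4 7 5
5<7: swap(4,5), lo=5 mid=6 ⇒ 1 -1 0 4 5 7
done. lo=5 hi=5; data=1 -1 0 4 5 7

(5, 5)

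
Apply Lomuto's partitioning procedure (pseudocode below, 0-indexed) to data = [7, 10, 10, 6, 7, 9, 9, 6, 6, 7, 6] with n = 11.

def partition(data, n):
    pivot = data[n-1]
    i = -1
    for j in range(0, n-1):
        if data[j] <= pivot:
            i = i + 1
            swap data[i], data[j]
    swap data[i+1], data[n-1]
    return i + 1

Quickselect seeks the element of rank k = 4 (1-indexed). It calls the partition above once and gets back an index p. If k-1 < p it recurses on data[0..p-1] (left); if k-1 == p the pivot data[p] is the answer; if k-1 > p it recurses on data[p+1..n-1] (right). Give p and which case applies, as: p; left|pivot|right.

3; pivot

pivot=6, i=-1
j=0: 7>6, skip
j=1: 10>6, skip
j=2: 10>6, skip
j=3: 6≤6, i=0, swap(0,3) ⇒ [6, 10, 10, 7, 7, 9, 9, 6, 6, 7, 6]
j=4: 7>6, skip
j=5: 9>6, skip
j=6: 9>6, skip
j=7: 6≤6, i=1, swap(1,7) ⇒ [6, 6, 10, 7, 7, 9, 9, 10, 6, 7, 6]
j=8: 6≤6, i=2, swap(2,8) ⇒ [6, 6, 6, 7, 7, 9, 9, 10, 10, 7, 6]
j=9: 7>6, skip
swap(3,10) ⇒ [6, 6, 6, 6, 7, 9, 9, 10, 10, 7, 7]; return 3
p = 3; k-1 = 3 == 3 ⇒ pivot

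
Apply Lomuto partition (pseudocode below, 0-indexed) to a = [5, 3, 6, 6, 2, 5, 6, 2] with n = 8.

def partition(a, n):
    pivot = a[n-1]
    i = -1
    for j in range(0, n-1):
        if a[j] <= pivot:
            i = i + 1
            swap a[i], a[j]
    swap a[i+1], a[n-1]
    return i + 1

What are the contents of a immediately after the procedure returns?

pivot=2, i=-1
j=0: 5>2, skip
j=1: 3>2, skip
j=2: 6>2, skip
j=3: 6>2, skip
j=4: 2≤2, i=0, swap(0,4) ⇒ [2, 3, 6, 6, 5, 5, 6, 2]
j=5: 5>2, skip
j=6: 6>2, skip
swap(1,7) ⇒ [2, 2, 6, 6, 5, 5, 6, 3]; return 1

[2, 2, 6, 6, 5, 5, 6, 3]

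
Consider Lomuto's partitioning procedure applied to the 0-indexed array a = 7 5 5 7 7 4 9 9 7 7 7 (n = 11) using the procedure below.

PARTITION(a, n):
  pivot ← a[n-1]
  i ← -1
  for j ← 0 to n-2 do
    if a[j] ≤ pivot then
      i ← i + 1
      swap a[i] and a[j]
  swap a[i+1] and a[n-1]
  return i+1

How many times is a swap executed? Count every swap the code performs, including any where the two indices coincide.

pivot=7, i=-1
j=0: 7≤7, i=0, swap(0,0) ⇒ 7 5 5 7 7 4 9 9 7 7 7
j=1: 5≤7, i=1, swap(1,1) ⇒ 7 5 5 7 7 4 9 9 7 7 7
j=2: 5≤7, i=2, swap(2,2) ⇒ 7 5 5 7 7 4 9 9 7 7 7
j=3: 7≤7, i=3, swap(3,3) ⇒ 7 5 5 7 7 4 9 9 7 7 7
j=4: 7≤7, i=4, swap(4,4) ⇒ 7 5 5 7 7 4 9 9 7 7 7
j=5: 4≤7, i=5, swap(5,5) ⇒ 7 5 5 7 7 4 9 9 7 7 7
j=6: 9>7, skip
j=7: 9>7, skip
j=8: 7≤7, i=6, swap(6,8) ⇒ 7 5 5 7 7 4 7 9 9 7 7
j=9: 7≤7, i=7, swap(7,9) ⇒ 7 5 5 7 7 4 7 7 9 9 7
swap(8,10) ⇒ 7 5 5 7 7 4 7 7 7 9 9; return 8

9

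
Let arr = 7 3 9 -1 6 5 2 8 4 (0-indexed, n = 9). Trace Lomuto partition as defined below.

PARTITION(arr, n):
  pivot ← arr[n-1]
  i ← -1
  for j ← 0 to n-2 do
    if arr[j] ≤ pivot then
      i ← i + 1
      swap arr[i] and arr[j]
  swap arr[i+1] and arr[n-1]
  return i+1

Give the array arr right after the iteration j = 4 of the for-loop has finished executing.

3 -1 9 7 6 5 2 8 4

pivot = arr[8] = 4; i = -1
j=0: arr[0]=7 > 4 → no swap
j=1: arr[1]=3 ≤ 4 → i=0, swap arr[0],arr[1] → 3 7 9 -1 6 5 2 8 4
j=2: arr[2]=9 > 4 → no swap
j=3: arr[3]=-1 ≤ 4 → i=1, swap arr[1],arr[3] → 3 -1 9 7 6 5 2 8 4
j=4: arr[4]=6 > 4 → no swap
(after j=4) arr = 3 -1 9 7 6 5 2 8 4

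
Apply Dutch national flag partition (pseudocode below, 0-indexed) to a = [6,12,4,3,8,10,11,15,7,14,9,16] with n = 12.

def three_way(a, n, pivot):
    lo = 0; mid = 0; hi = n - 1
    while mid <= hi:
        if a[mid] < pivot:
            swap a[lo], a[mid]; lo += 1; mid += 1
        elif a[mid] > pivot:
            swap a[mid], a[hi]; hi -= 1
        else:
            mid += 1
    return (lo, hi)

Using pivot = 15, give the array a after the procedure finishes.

pivot = 15; lo=0, mid=0, hi=11
a[mid]=6<15: swap a[0],a[0]; lo=1,mid=1 → [6,12,4,3,8,10,11,15,7,14,9,16]
a[mid]=12<15: swap a[1],a[1]; lo=2,mid=2 → [6,12,4,3,8,10,11,15,7,14,9,16]
a[mid]=4<15: swap a[2],a[2]; lo=3,mid=3 → [6,12,4,3,8,10,11,15,7,14,9,16]
a[mid]=3<15: swap a[3],a[3]; lo=4,mid=4 → [6,12,4,3,8,10,11,15,7,14,9,16]
a[mid]=8<15: swap a[4],a[4]; lo=5,mid=5 → [6,12,4,3,8,10,11,15,7,14,9,16]
a[mid]=10<15: swap a[5],a[5]; lo=6,mid=6 → [6,12,4,3,8,10,11,15,7,14,9,16]
a[mid]=11<15: swap a[6],a[6]; lo=7,mid=7 → [6,12,4,3,8,10,11,15,7,14,9,16]
a[mid]=15=15: mid=8
a[mid]=7<15: swap a[7],a[8]; lo=8,mid=9 → [6,12,4,3,8,10,11,7,15,14,9,16]
a[mid]=14<15: swap a[8],a[9]; lo=9,mid=10 → [6,12,4,3,8,10,11,7,14,15,9,16]
a[mid]=9<15: swap a[9],a[10]; lo=10,mid=11 → [6,12,4,3,8,10,11,7,14,9,15,16]
a[mid]=16>15: swap a[11],a[11]; hi=10 → [6,12,4,3,8,10,11,7,14,9,15,16]
end: lo=10, hi=10; a = [6,12,4,3,8,10,11,7,14,9,15,16]

[6,12,4,3,8,10,11,7,14,9,15,16]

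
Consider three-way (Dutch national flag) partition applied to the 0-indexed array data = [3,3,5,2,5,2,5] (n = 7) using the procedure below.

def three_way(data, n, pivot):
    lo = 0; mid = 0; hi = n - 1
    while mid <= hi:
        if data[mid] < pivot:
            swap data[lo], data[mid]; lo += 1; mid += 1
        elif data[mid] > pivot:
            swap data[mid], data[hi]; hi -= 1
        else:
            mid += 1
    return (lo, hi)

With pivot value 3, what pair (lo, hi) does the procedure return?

lo=0 mid=0 hi=6
3=3: mid=1
3=3: mid=2
5>3: swap(2,6), hi=5 ⇒ [3,3,5,2,5,2,5]
5>3: swap(2,5), hi=4 ⇒ [3,3,2,2,5,5,5]
2<3: swap(0,2), lo=1 mid=3 ⇒ [2,3,3,2,5,5,5]
2<3: swap(1,3), lo=2 mid=4 ⇒ [2,2,3,3,5,5,5]
5>3: swap(4,4), hi=3 ⇒ [2,2,3,3,5,5,5]
done. lo=2 hi=3; data=[2,2,3,3,5,5,5]

(2, 3)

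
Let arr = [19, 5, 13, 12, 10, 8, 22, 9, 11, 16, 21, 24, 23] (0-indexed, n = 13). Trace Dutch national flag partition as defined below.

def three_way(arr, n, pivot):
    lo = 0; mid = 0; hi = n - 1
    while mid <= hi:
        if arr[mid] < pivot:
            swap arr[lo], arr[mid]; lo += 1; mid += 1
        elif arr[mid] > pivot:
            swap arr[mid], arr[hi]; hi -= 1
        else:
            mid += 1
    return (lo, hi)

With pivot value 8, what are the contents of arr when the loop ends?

[5, 8, 12, 10, 13, 22, 9, 11, 16, 21, 24, 23, 19]

pivot = 8; lo=0, mid=0, hi=12
arr[mid]=19>8: swap arr[0],arr[12]; hi=11 → [23, 5, 13, 12, 10, 8, 22, 9, 11, 16, 21, 24, 19]
arr[mid]=23>8: swap arr[0],arr[11]; hi=10 → [24, 5, 13, 12, 10, 8, 22, 9, 11, 16, 21, 23, 19]
arr[mid]=24>8: swap arr[0],arr[10]; hi=9 → [21, 5, 13, 12, 10, 8, 22, 9, 11, 16, 24, 23, 19]
arr[mid]=21>8: swap arr[0],arr[9]; hi=8 → [16, 5, 13, 12, 10, 8, 22, 9, 11, 21, 24, 23, 19]
arr[mid]=16>8: swap arr[0],arr[8]; hi=7 → [11, 5, 13, 12, 10, 8, 22, 9, 16, 21, 24, 23, 19]
arr[mid]=11>8: swap arr[0],arr[7]; hi=6 → [9, 5, 13, 12, 10, 8, 22, 11, 16, 21, 24, 23, 19]
arr[mid]=9>8: swap arr[0],arr[6]; hi=5 → [22, 5, 13, 12, 10, 8, 9, 11, 16, 21, 24, 23, 19]
arr[mid]=22>8: swap arr[0],arr[5]; hi=4 → [8, 5, 13, 12, 10, 22, 9, 11, 16, 21, 24, 23, 19]
arr[mid]=8=8: mid=1
arr[mid]=5<8: swap arr[0],arr[1]; lo=1,mid=2 → [5, 8, 13, 12, 10, 22, 9, 11, 16, 21, 24, 23, 19]
arr[mid]=13>8: swap arr[2],arr[4]; hi=3 → [5, 8, 10, 12, 13, 22, 9, 11, 16, 21, 24, 23, 19]
arr[mid]=10>8: swap arr[2],arr[3]; hi=2 → [5, 8, 12, 10, 13, 22, 9, 11, 16, 21, 24, 23, 19]
arr[mid]=12>8: swap arr[2],arr[2]; hi=1 → [5, 8, 12, 10, 13, 22, 9, 11, 16, 21, 24, 23, 19]
end: lo=1, hi=1; arr = [5, 8, 12, 10, 13, 22, 9, 11, 16, 21, 24, 23, 19]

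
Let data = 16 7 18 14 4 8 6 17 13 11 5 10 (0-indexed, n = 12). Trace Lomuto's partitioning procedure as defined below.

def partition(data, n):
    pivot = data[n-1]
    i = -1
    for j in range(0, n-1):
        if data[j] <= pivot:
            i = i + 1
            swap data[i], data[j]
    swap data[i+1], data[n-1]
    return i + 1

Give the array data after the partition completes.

7 4 8 6 5 10 14 17 13 11 16 18

pivot = data[11] = 10; i = -1
j=0: data[0]=16 > 10 → no swap
j=1: data[1]=7 ≤ 10 → i=0, swap data[0],data[1] → 7 16 18 14 4 8 6 17 13 11 5 10
j=2: data[2]=18 > 10 → no swap
j=3: data[3]=14 > 10 → no swap
j=4: data[4]=4 ≤ 10 → i=1, swap data[1],data[4] → 7 4 18 14 16 8 6 17 13 11 5 10
j=5: data[5]=8 ≤ 10 → i=2, swap data[2],data[5] → 7 4 8 14 16 18 6 17 13 11 5 10
j=6: data[6]=6 ≤ 10 → i=3, swap data[3],data[6] → 7 4 8 6 16 18 14 17 13 11 5 10
j=7: data[7]=17 > 10 → no swap
j=8: data[8]=13 > 10 → no swap
j=9: data[9]=11 > 10 → no swap
j=10: data[10]=5 ≤ 10 → i=4, swap data[4],data[10] → 7 4 8 6 5 18 14 17 13 11 16 10
final swap data[5],data[11] → 7 4 8 6 5 10 14 17 13 11 16 18; return 5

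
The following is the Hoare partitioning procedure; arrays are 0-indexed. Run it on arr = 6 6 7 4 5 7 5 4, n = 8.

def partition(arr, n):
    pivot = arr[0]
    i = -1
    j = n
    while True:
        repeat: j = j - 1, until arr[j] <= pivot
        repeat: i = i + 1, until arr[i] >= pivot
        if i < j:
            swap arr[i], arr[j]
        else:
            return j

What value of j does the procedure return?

3

pivot=6
j stops at 7 (4), i stops at 0 (6); swap ⇒ 4 6 7 4 5 7 5 6
j stops at 6 (5), i stops at 1 (6); swap ⇒ 4 5 7 4 5 7 6 6
j stops at 4 (5), i stops at 2 (7); swap ⇒ 4 5 5 4 7 7 6 6
j stops at 3, i stops at 4; i≥j ⇒ return 3. arr=4 5 5 4 7 7 6 6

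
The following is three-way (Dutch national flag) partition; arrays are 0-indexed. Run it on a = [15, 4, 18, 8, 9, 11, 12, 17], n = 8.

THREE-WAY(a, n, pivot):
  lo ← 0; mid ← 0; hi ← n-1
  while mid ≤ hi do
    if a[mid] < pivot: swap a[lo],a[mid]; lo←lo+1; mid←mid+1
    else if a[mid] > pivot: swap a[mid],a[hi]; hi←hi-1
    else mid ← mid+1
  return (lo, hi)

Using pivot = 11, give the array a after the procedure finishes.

[4, 9, 8, 11, 18, 12, 17, 15]

pivot = 11; lo=0, mid=0, hi=7
a[mid]=15>11: swap a[0],a[7]; hi=6 → [17, 4, 18, 8, 9, 11, 12, 15]
a[mid]=17>11: swap a[0],a[6]; hi=5 → [12, 4, 18, 8, 9, 11, 17, 15]
a[mid]=12>11: swap a[0],a[5]; hi=4 → [11, 4, 18, 8, 9, 12, 17, 15]
a[mid]=11=11: mid=1
a[mid]=4<11: swap a[0],a[1]; lo=1,mid=2 → [4, 11, 18, 8, 9, 12, 17, 15]
a[mid]=18>11: swap a[2],a[4]; hi=3 → [4, 11, 9, 8, 18, 12, 17, 15]
a[mid]=9<11: swap a[1],a[2]; lo=2,mid=3 → [4, 9, 11, 8, 18, 12, 17, 15]
a[mid]=8<11: swap a[2],a[3]; lo=3,mid=4 → [4, 9, 8, 11, 18, 12, 17, 15]
end: lo=3, hi=3; a = [4, 9, 8, 11, 18, 12, 17, 15]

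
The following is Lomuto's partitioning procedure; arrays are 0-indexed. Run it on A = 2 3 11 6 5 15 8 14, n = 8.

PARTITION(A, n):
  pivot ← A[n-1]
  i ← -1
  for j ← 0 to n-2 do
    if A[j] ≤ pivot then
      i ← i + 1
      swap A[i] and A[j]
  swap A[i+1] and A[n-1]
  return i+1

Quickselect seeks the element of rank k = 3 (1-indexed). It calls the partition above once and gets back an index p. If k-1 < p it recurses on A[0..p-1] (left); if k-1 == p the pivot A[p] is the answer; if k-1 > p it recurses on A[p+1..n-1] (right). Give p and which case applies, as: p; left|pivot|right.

pivot=14, i=-1
j=0: 2≤14, i=0, swap(0,0) ⇒ 2 3 11 6 5 15 8 14
j=1: 3≤14, i=1, swap(1,1) ⇒ 2 3 11 6 5 15 8 14
j=2: 11≤14, i=2, swap(2,2) ⇒ 2 3 11 6 5 15 8 14
j=3: 6≤14, i=3, swap(3,3) ⇒ 2 3 11 6 5 15 8 14
j=4: 5≤14, i=4, swap(4,4) ⇒ 2 3 11 6 5 15 8 14
j=5: 15>14, skip
j=6: 8≤14, i=5, swap(5,6) ⇒ 2 3 11 6 5 8 15 14
swap(6,7) ⇒ 2 3 11 6 5 8 14 15; return 6
p = 6; k-1 = 2 < 6 ⇒ left

6; left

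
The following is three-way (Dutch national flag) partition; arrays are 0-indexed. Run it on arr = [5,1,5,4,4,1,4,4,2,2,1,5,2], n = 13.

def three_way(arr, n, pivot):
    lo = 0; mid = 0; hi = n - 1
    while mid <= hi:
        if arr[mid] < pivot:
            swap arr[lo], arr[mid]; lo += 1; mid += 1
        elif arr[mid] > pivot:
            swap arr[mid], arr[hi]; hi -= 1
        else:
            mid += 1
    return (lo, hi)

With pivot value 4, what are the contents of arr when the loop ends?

[2,1,1,1,2,2,4,4,4,4,5,5,5]

pivot = 4; lo=0, mid=0, hi=12
arr[mid]=5>4: swap arr[0],arr[12]; hi=11 → [2,1,5,4,4,1,4,4,2,2,1,5,5]
arr[mid]=2<4: swap arr[0],arr[0]; lo=1,mid=1 → [2,1,5,4,4,1,4,4,2,2,1,5,5]
arr[mid]=1<4: swap arr[1],arr[1]; lo=2,mid=2 → [2,1,5,4,4,1,4,4,2,2,1,5,5]
arr[mid]=5>4: swap arr[2],arr[11]; hi=10 → [2,1,5,4,4,1,4,4,2,2,1,5,5]
arr[mid]=5>4: swap arr[2],arr[10]; hi=9 → [2,1,1,4,4,1,4,4,2,2,5,5,5]
arr[mid]=1<4: swap arr[2],arr[2]; lo=3,mid=3 → [2,1,1,4,4,1,4,4,2,2,5,5,5]
arr[mid]=4=4: mid=4
arr[mid]=4=4: mid=5
arr[mid]=1<4: swap arr[3],arr[5]; lo=4,mid=6 → [2,1,1,1,4,4,4,4,2,2,5,5,5]
arr[mid]=4=4: mid=7
arr[mid]=4=4: mid=8
arr[mid]=2<4: swap arr[4],arr[8]; lo=5,mid=9 → [2,1,1,1,2,4,4,4,4,2,5,5,5]
arr[mid]=2<4: swap arr[5],arr[9]; lo=6,mid=10 → [2,1,1,1,2,2,4,4,4,4,5,5,5]
end: lo=6, hi=9; arr = [2,1,1,1,2,2,4,4,4,4,5,5,5]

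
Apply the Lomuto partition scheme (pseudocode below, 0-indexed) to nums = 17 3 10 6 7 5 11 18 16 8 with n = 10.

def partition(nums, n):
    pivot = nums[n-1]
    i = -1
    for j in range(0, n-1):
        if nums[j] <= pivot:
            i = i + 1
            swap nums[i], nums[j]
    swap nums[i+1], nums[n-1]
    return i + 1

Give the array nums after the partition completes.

pivot = nums[9] = 8; i = -1
j=0: nums[0]=17 > 8 → no swap
j=1: nums[1]=3 ≤ 8 → i=0, swap nums[0],nums[1] → 3 17 10 6 7 5 11 18 16 8
j=2: nums[2]=10 > 8 → no swap
j=3: nums[3]=6 ≤ 8 → i=1, swap nums[1],nums[3] → 3 6 10 17 7 5 11 18 16 8
j=4: nums[4]=7 ≤ 8 → i=2, swap nums[2],nums[4] → 3 6 7 17 10 5 11 18 16 8
j=5: nums[5]=5 ≤ 8 → i=3, swap nums[3],nums[5] → 3 6 7 5 10 17 11 18 16 8
j=6: nums[6]=11 > 8 → no swap
j=7: nums[7]=18 > 8 → no swap
j=8: nums[8]=16 > 8 → no swap
final swap nums[4],nums[9] → 3 6 7 5 8 17 11 18 16 10; return 4

3 6 7 5 8 17 11 18 16 10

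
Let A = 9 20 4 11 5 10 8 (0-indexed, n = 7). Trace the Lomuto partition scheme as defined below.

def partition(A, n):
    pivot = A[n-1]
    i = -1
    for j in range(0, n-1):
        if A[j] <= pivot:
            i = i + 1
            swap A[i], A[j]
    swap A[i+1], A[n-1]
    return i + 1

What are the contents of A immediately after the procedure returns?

pivot = A[6] = 8; i = -1
j=0: A[0]=9 > 8 → no swap
j=1: A[1]=20 > 8 → no swap
j=2: A[2]=4 ≤ 8 → i=0, swap A[0],A[2] → 4 20 9 11 5 10 8
j=3: A[3]=11 > 8 → no swap
j=4: A[4]=5 ≤ 8 → i=1, swap A[1],A[4] → 4 5 9 11 20 10 8
j=5: A[5]=10 > 8 → no swap
final swap A[2],A[6] → 4 5 8 11 20 10 9; return 2

4 5 8 11 20 10 9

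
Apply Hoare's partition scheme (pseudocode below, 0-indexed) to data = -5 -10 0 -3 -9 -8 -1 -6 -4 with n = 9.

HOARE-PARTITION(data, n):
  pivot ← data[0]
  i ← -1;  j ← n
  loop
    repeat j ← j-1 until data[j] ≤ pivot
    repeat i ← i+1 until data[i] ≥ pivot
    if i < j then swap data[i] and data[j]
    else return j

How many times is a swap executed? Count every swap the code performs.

3

pivot=-5
j stops at 7 (-6), i stops at 0 (-5); swap ⇒ -6 -10 0 -3 -9 -8 -1 -5 -4
j stops at 5 (-8), i stops at 2 (0); swap ⇒ -6 -10 -8 -3 -9 0 -1 -5 -4
j stops at 4 (-9), i stops at 3 (-3); swap ⇒ -6 -10 -8 -9 -3 0 -1 -5 -4
j stops at 3, i stops at 4; i≥j ⇒ return 3. data=-6 -10 -8 -9 -3 0 -1 -5 -4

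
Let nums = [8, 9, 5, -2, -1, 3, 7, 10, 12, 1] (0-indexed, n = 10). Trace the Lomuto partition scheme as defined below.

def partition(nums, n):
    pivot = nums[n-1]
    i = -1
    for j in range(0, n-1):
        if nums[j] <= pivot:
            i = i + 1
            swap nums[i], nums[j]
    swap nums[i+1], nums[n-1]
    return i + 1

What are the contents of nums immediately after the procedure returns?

[-2, -1, 1, 8, 9, 3, 7, 10, 12, 5]

pivot = nums[9] = 1; i = -1
j=0: nums[0]=8 > 1 → no swap
j=1: nums[1]=9 > 1 → no swap
j=2: nums[2]=5 > 1 → no swap
j=3: nums[3]=-2 ≤ 1 → i=0, swap nums[0],nums[3] → [-2, 9, 5, 8, -1, 3, 7, 10, 12, 1]
j=4: nums[4]=-1 ≤ 1 → i=1, swap nums[1],nums[4] → [-2, -1, 5, 8, 9, 3, 7, 10, 12, 1]
j=5: nums[5]=3 > 1 → no swap
j=6: nums[6]=7 > 1 → no swap
j=7: nums[7]=10 > 1 → no swap
j=8: nums[8]=12 > 1 → no swap
final swap nums[2],nums[9] → [-2, -1, 1, 8, 9, 3, 7, 10, 12, 5]; return 2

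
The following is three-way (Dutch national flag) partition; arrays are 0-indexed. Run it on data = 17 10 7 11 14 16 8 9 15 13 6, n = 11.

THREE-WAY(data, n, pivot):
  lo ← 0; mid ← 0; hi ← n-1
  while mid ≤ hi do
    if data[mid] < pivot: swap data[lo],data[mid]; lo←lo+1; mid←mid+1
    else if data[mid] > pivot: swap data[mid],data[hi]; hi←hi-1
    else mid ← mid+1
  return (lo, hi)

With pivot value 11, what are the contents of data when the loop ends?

lo=0 mid=0 hi=10
17>11: swap(0,10), hi=9 ⇒ 6 10 7 11 14 16 8 9 15 13 17
6<11: swap(0,0), lo=1 mid=1 ⇒ 6 10 7 11 14 16 8 9 15 13 17
10<11: swap(1,1), lo=2 mid=2 ⇒ 6 10 7 11 14 16 8 9 15 13 17
7<11: swap(2,2), lo=3 mid=3 ⇒ 6 10 7 11 14 16 8 9 15 13 17
11=11: mid=4
14>11: swap(4,9), hi=8 ⇒ 6 10 7 11 13 16 8 9 15 14 17
13>11: swap(4,8), hi=7 ⇒ 6 10 7 11 15 16 8 9 13 14 17
15>11: swap(4,7), hi=6 ⇒ 6 10 7 11 9 16 8 15 13 14 17
9<11: swap(3,4), lo=4 mid=5 ⇒ 6 10 7 9 11 16 8 15 13 14 17
16>11: swap(5,6), hi=5 ⇒ 6 10 7 9 11 8 16 15 13 14 17
8<11: swap(4,5), lo=5 mid=6 ⇒ 6 10 7 9 8 11 16 15 13 14 17
done. lo=5 hi=5; data=6 10 7 9 8 11 16 15 13 14 17

6 10 7 9 8 11 16 15 13 14 17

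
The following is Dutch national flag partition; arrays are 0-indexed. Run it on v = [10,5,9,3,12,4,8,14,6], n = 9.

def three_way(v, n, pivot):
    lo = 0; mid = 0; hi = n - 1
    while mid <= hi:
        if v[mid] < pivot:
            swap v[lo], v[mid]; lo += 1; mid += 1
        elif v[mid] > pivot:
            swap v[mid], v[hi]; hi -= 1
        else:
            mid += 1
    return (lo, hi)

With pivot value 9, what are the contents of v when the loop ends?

[6,5,3,8,4,9,14,12,10]

pivot = 9; lo=0, mid=0, hi=8
v[mid]=10>9: swap v[0],v[8]; hi=7 → [6,5,9,3,12,4,8,14,10]
v[mid]=6<9: swap v[0],v[0]; lo=1,mid=1 → [6,5,9,3,12,4,8,14,10]
v[mid]=5<9: swap v[1],v[1]; lo=2,mid=2 → [6,5,9,3,12,4,8,14,10]
v[mid]=9=9: mid=3
v[mid]=3<9: swap v[2],v[3]; lo=3,mid=4 → [6,5,3,9,12,4,8,14,10]
v[mid]=12>9: swap v[4],v[7]; hi=6 → [6,5,3,9,14,4,8,12,10]
v[mid]=14>9: swap v[4],v[6]; hi=5 → [6,5,3,9,8,4,14,12,10]
v[mid]=8<9: swap v[3],v[4]; lo=4,mid=5 → [6,5,3,8,9,4,14,12,10]
v[mid]=4<9: swap v[4],v[5]; lo=5,mid=6 → [6,5,3,8,4,9,14,12,10]
end: lo=5, hi=5; v = [6,5,3,8,4,9,14,12,10]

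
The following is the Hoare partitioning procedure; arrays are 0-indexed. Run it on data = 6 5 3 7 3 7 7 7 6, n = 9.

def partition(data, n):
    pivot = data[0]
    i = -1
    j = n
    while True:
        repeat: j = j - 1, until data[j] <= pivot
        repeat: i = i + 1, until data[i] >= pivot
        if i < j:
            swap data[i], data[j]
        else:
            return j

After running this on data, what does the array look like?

6 5 3 3 7 7 7 7 6

pivot=6
j stops at 8 (6), i stops at 0 (6); swap ⇒ 6 5 3 7 3 7 7 7 6
j stops at 4 (3), i stops at 3 (7); swap ⇒ 6 5 3 3 7 7 7 7 6
j stops at 3, i stops at 4; i≥j ⇒ return 3. data=6 5 3 3 7 7 7 7 6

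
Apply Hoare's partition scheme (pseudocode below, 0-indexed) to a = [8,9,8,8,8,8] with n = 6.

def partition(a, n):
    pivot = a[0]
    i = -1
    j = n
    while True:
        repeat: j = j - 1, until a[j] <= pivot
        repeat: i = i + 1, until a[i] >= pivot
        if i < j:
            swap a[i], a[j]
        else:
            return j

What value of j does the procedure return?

2

pivot=8
j stops at 5 (8), i stops at 0 (8); swap ⇒ [8,9,8,8,8,8]
j stops at 4 (8), i stops at 1 (9); swap ⇒ [8,8,8,8,9,8]
j stops at 3 (8), i stops at 2 (8); swap ⇒ [8,8,8,8,9,8]
j stops at 2, i stops at 3; i≥j ⇒ return 2. a=[8,8,8,8,9,8]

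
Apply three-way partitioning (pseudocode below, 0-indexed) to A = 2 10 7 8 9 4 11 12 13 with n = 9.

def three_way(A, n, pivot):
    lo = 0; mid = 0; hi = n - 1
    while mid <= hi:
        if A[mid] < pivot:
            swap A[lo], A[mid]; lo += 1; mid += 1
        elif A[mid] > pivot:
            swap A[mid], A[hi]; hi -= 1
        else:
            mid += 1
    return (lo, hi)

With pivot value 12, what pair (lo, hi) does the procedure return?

(7, 7)

pivot = 12; lo=0, mid=0, hi=8
A[mid]=2<12: swap A[0],A[0]; lo=1,mid=1 → 2 10 7 8 9 4 11 12 13
A[mid]=10<12: swap A[1],A[1]; lo=2,mid=2 → 2 10 7 8 9 4 11 12 13
A[mid]=7<12: swap A[2],A[2]; lo=3,mid=3 → 2 10 7 8 9 4 11 12 13
A[mid]=8<12: swap A[3],A[3]; lo=4,mid=4 → 2 10 7 8 9 4 11 12 13
A[mid]=9<12: swap A[4],A[4]; lo=5,mid=5 → 2 10 7 8 9 4 11 12 13
A[mid]=4<12: swap A[5],A[5]; lo=6,mid=6 → 2 10 7 8 9 4 11 12 13
A[mid]=11<12: swap A[6],A[6]; lo=7,mid=7 → 2 10 7 8 9 4 11 12 13
A[mid]=12=12: mid=8
A[mid]=13>12: swap A[8],A[8]; hi=7 → 2 10 7 8 9 4 11 12 13
end: lo=7, hi=7; A = 2 10 7 8 9 4 11 12 13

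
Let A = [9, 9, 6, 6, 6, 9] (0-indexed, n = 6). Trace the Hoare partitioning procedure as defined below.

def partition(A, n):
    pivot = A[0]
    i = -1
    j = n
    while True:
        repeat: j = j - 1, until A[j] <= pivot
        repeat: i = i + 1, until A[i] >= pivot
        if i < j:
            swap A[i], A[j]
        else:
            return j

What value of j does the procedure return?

3

pivot = A[0] = 9; i = -1, j = 6
j→5 (A[5]=9≤9), i→0 (A[0]=9≥9); i<j, swap → [9, 9, 6, 6, 6, 9]
j→4 (A[4]=6≤9), i→1 (A[1]=9≥9); i<j, swap → [9, 6, 6, 6, 9, 9]
j→3, i→4; i≥j, return j=3. A = [9, 6, 6, 6, 9, 9]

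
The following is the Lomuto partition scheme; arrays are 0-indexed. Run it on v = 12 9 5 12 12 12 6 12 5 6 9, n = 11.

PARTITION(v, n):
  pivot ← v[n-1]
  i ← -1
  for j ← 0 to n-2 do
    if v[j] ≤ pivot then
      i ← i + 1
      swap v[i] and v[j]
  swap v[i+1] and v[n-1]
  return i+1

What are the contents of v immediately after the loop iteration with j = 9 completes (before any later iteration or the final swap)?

9 5 6 5 6 12 12 12 12 12 9

pivot=9, i=-1
j=0: 12>9, skip
j=1: 9≤9, i=0, swap(0,1) ⇒ 9 12 5 12 12 12 6 12 5 6 9
j=2: 5≤9, i=1, swap(1,2) ⇒ 9 5 12 12 12 12 6 12 5 6 9
j=3: 12>9, skip
j=4: 12>9, skip
j=5: 12>9, skip
j=6: 6≤9, i=2, swap(2,6) ⇒ 9 5 6 12 12 12 12 12 5 6 9
j=7: 12>9, skip
j=8: 5≤9, i=3, swap(3,8) ⇒ 9 5 6 5 12 12 12 12 12 6 9
j=9: 6≤9, i=4, swap(4,9) ⇒ 9 5 6 5 6 12 12 12 12 12 9
(after j=9) v = 9 5 6 5 6 12 12 12 12 12 9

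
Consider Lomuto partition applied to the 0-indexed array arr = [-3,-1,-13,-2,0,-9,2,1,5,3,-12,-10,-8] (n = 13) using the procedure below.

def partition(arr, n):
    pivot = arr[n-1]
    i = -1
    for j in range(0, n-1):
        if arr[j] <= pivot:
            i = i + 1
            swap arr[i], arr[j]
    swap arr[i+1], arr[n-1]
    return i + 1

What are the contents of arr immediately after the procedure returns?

pivot=-8, i=-1
j=0: -3>-8, skip
j=1: -1>-8, skip
j=2: -13≤-8, i=0, swap(0,2) ⇒ [-13,-1,-3,-2,0,-9,2,1,5,3,-12,-10,-8]
j=3: -2>-8, skip
j=4: 0>-8, skip
j=5: -9≤-8, i=1, swap(1,5) ⇒ [-13,-9,-3,-2,0,-1,2,1,5,3,-12,-10,-8]
j=6: 2>-8, skip
j=7: 1>-8, skip
j=8: 5>-8, skip
j=9: 3>-8, skip
j=10: -12≤-8, i=2, swap(2,10) ⇒ [-13,-9,-12,-2,0,-1,2,1,5,3,-3,-10,-8]
j=11: -10≤-8, i=3, swap(3,11) ⇒ [-13,-9,-12,-10,0,-1,2,1,5,3,-3,-2,-8]
swap(4,12) ⇒ [-13,-9,-12,-10,-8,-1,2,1,5,3,-3,-2,0]; return 4

[-13,-9,-12,-10,-8,-1,2,1,5,3,-3,-2,0]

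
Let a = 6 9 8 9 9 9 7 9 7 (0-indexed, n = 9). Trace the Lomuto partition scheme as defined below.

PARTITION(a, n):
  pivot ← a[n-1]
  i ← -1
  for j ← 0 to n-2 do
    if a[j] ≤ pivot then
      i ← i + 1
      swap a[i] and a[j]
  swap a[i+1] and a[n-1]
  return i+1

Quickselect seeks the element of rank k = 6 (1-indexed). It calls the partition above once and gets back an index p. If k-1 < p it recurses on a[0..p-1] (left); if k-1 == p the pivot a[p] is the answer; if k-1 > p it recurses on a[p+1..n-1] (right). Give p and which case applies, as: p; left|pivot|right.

pivot=7, i=-1
j=0: 6≤7, i=0, swap(0,0) ⇒ 6 9 8 9 9 9 7 9 7
j=1: 9>7, skip
j=2: 8>7, skip
j=3: 9>7, skip
j=4: 9>7, skip
j=5: 9>7, skip
j=6: 7≤7, i=1, swap(1,6) ⇒ 6 7 8 9 9 9 9 9 7
j=7: 9>7, skip
swap(2,8) ⇒ 6 7 7 9 9 9 9 9 8; return 2
p = 2; k-1 = 5 > 2 ⇒ right

2; right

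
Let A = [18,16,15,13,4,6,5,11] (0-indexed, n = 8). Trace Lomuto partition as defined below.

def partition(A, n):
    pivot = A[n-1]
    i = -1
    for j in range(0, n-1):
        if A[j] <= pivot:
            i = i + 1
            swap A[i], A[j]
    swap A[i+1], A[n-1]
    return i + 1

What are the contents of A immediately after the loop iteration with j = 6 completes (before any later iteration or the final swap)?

pivot = A[7] = 11; i = -1
j=0: A[0]=18 > 11 → no swap
j=1: A[1]=16 > 11 → no swap
j=2: A[2]=15 > 11 → no swap
j=3: A[3]=13 > 11 → no swap
j=4: A[4]=4 ≤ 11 → i=0, swap A[0],A[4] → [4,16,15,13,18,6,5,11]
j=5: A[5]=6 ≤ 11 → i=1, swap A[1],A[5] → [4,6,15,13,18,16,5,11]
j=6: A[6]=5 ≤ 11 → i=2, swap A[2],A[6] → [4,6,5,13,18,16,15,11]
(after j=6) A = [4,6,5,13,18,16,15,11]

[4,6,5,13,18,16,15,11]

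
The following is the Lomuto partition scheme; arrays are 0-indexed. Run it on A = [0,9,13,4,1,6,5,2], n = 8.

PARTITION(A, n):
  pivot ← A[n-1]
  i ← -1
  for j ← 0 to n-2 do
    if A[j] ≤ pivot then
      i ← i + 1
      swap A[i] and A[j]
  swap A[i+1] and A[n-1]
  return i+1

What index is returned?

pivot=2, i=-1
j=0: 0≤2, i=0, swap(0,0) ⇒ [0,9,13,4,1,6,5,2]
j=1: 9>2, skip
j=2: 13>2, skip
j=3: 4>2, skip
j=4: 1≤2, i=1, swap(1,4) ⇒ [0,1,13,4,9,6,5,2]
j=5: 6>2, skip
j=6: 5>2, skip
swap(2,7) ⇒ [0,1,2,4,9,6,5,13]; return 2

2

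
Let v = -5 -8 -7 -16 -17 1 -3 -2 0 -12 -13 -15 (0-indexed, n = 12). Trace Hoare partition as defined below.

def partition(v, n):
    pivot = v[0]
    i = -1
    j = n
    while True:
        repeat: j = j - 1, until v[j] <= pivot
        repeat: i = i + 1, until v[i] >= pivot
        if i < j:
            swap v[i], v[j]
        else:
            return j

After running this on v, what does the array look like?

pivot = v[0] = -5; i = -1, j = 12
j→11 (v[11]=-15≤-5), i→0 (v[0]=-5≥-5); i<j, swap → -15 -8 -7 -16 -17 1 -3 -2 0 -12 -13 -5
j→10 (v[10]=-13≤-5), i→5 (v[5]=1≥-5); i<j, swap → -15 -8 -7 -16 -17 -13 -3 -2 0 -12 1 -5
j→9 (v[9]=-12≤-5), i→6 (v[6]=-3≥-5); i<j, swap → -15 -8 -7 -16 -17 -13 -12 -2 0 -3 1 -5
j→6, i→7; i≥j, return j=6. v = -15 -8 -7 -16 -17 -13 -12 -2 0 -3 1 -5

-15 -8 -7 -16 -17 -13 -12 -2 0 -3 1 -5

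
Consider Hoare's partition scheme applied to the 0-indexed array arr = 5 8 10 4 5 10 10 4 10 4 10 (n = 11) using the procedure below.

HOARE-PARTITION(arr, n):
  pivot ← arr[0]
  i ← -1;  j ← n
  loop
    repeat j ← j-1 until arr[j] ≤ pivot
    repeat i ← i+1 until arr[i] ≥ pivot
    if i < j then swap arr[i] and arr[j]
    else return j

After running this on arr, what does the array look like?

4 4 5 4 10 10 10 8 10 5 10

pivot = arr[0] = 5; i = -1, j = 11
j→9 (arr[9]=4≤5), i→0 (arr[0]=5≥5); i<j, swap → 4 8 10 4 5 10 10 4 10 5 10
j→7 (arr[7]=4≤5), i→1 (arr[1]=8≥5); i<j, swap → 4 4 10 4 5 10 10 8 10 5 10
j→4 (arr[4]=5≤5), i→2 (arr[2]=10≥5); i<j, swap → 4 4 5 4 10 10 10 8 10 5 10
j→3, i→4; i≥j, return j=3. arr = 4 4 5 4 10 10 10 8 10 5 10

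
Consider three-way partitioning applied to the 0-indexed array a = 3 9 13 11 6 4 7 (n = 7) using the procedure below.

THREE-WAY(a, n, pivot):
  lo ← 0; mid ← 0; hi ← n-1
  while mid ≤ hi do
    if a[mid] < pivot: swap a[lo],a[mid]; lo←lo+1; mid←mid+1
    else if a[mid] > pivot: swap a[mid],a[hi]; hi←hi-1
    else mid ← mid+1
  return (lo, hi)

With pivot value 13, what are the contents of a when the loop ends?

3 9 11 6 4 7 13

pivot = 13; lo=0, mid=0, hi=6
a[mid]=3<13: swap a[0],a[0]; lo=1,mid=1 → 3 9 13 11 6 4 7
a[mid]=9<13: swap a[1],a[1]; lo=2,mid=2 → 3 9 13 11 6 4 7
a[mid]=13=13: mid=3
a[mid]=11<13: swap a[2],a[3]; lo=3,mid=4 → 3 9 11 13 6 4 7
a[mid]=6<13: swap a[3],a[4]; lo=4,mid=5 → 3 9 11 6 13 4 7
a[mid]=4<13: swap a[4],a[5]; lo=5,mid=6 → 3 9 11 6 4 13 7
a[mid]=7<13: swap a[5],a[6]; lo=6,mid=7 → 3 9 11 6 4 7 13
end: lo=6, hi=6; a = 3 9 11 6 4 7 13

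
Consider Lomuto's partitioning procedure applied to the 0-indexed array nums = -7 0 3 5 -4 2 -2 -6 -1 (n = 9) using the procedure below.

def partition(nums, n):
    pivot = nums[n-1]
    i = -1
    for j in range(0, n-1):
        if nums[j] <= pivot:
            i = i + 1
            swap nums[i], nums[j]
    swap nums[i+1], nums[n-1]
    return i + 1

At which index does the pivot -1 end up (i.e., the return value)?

pivot = nums[8] = -1; i = -1
j=0: nums[0]=-7 ≤ -1 → i=0, swap nums[0],nums[0] (no change) → -7 0 3 5 -4 2 -2 -6 -1
j=1: nums[1]=0 > -1 → no swap
j=2: nums[2]=3 > -1 → no swap
j=3: nums[3]=5 > -1 → no swap
j=4: nums[4]=-4 ≤ -1 → i=1, swap nums[1],nums[4] → -7 -4 3 5 0 2 -2 -6 -1
j=5: nums[5]=2 > -1 → no swap
j=6: nums[6]=-2 ≤ -1 → i=2, swap nums[2],nums[6] → -7 -4 -2 5 0 2 3 -6 -1
j=7: nums[7]=-6 ≤ -1 → i=3, swap nums[3],nums[7] → -7 -4 -2 -6 0 2 3 5 -1
final swap nums[4],nums[8] → -7 -4 -2 -6 -1 2 3 5 0; return 4

4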